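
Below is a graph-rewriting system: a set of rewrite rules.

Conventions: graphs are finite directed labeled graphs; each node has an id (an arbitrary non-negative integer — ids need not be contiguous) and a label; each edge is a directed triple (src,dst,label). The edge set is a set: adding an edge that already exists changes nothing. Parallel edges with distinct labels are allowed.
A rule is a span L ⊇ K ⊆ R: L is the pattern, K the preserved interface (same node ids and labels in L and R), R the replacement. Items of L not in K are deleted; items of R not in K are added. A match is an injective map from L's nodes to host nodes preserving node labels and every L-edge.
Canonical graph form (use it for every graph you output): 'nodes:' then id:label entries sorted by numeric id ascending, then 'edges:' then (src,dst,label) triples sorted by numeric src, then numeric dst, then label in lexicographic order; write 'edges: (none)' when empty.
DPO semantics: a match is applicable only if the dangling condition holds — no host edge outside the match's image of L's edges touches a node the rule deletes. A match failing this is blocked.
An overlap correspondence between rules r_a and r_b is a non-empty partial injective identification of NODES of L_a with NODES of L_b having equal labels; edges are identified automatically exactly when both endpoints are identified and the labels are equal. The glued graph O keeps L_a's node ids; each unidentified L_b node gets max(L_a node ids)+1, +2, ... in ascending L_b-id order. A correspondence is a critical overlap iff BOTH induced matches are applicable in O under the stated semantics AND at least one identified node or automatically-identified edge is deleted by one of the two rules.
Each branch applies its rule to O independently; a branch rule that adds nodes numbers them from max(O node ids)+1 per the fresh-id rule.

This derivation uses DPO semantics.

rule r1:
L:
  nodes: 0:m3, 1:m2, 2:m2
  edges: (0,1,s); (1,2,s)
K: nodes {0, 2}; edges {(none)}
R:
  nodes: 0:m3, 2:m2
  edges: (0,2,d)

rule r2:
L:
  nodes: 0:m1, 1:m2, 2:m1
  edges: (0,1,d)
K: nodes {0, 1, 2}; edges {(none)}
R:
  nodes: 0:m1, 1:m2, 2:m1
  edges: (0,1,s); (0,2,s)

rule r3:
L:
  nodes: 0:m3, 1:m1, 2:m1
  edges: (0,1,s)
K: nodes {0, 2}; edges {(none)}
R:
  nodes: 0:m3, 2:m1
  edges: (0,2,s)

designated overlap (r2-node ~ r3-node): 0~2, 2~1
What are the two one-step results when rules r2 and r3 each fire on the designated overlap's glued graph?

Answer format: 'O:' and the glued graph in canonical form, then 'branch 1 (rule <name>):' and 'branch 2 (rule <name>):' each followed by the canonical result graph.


O:
nodes: 0:m1, 1:m2, 2:m1, 3:m3
edges: (0,1,d); (3,2,s)
branch 1 (rule r2):
nodes: 0:m1, 1:m2, 2:m1, 3:m3
edges: (0,1,s); (0,2,s); (3,2,s)
branch 2 (rule r3):
nodes: 0:m1, 1:m2, 3:m3
edges: (0,1,d); (3,0,s)


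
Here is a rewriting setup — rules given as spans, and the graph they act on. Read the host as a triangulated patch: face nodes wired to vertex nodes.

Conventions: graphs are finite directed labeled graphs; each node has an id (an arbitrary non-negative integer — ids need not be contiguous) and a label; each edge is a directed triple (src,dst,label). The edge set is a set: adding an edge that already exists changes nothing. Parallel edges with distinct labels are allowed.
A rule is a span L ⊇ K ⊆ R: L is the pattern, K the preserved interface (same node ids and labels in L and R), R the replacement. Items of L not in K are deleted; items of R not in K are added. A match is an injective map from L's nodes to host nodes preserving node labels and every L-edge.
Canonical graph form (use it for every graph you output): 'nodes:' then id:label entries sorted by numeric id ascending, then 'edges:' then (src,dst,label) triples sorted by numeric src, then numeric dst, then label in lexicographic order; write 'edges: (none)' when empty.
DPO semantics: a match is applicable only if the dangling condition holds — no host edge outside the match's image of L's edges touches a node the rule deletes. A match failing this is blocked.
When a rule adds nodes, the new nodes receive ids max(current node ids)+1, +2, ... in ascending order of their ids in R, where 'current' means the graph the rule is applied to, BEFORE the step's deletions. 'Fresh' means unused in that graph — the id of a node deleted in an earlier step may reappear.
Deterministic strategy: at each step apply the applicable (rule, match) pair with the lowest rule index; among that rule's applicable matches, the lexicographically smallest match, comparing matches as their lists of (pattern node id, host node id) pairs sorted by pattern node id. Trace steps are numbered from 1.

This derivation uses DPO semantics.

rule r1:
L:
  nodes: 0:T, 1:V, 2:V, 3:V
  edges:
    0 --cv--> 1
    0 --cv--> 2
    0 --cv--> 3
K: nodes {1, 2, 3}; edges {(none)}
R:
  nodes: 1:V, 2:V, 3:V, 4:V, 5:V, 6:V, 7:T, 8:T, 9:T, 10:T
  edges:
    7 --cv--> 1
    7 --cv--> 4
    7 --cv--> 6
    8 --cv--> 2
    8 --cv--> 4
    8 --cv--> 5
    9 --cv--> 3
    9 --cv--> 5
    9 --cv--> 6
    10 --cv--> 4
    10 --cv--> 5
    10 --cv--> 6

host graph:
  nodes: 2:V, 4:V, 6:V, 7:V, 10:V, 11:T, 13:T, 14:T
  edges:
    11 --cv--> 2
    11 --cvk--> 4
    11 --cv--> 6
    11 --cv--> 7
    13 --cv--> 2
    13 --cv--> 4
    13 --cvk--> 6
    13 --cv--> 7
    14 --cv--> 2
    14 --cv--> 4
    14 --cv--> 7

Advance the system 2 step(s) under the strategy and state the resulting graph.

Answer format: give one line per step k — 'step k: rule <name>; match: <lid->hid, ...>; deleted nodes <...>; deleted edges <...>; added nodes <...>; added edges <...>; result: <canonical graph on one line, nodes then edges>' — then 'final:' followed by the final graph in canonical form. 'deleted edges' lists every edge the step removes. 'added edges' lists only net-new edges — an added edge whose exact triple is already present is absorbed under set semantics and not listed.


step 1: rule r1; match: 0->14, 1->2, 2->4, 3->7; deleted nodes 14; deleted edges (14,2,cv); (14,4,cv); (14,7,cv); added nodes 15, 16, 17, 18, 19, 20, 21; added edges (18,2,cv); (18,15,cv); (18,17,cv); (19,4,cv); (19,15,cv); (19,16,cv); (20,7,cv); (20,16,cv); (20,17,cv); (21,15,cv); (21,16,cv); (21,17,cv); result: nodes: 2:V, 4:V, 6:V, 7:V, 10:V, 11:T, 13:T, 15:V, 16:V, 17:V, 18:T, 19:T, 20:T, 21:T edges: (11,2,cv); (11,4,cvk); (11,6,cv); (11,7,cv); (13,2,cv); (13,4,cv); (13,6,cvk); (13,7,cv); (18,2,cv); (18,15,cv); (18,17,cv); (19,4,cv); (19,15,cv); (19,16,cv); (20,7,cv); (20,16,cv); (20,17,cv); (21,15,cv); (21,16,cv); (21,17,cv)
step 2: rule r1; match: 0->18, 1->2, 2->15, 3->17; deleted nodes 18; deleted edges (18,2,cv); (18,15,cv); (18,17,cv); added nodes 22, 23, 24, 25, 26, 27, 28; added edges (25,2,cv); (25,22,cv); (25,24,cv); (26,15,cv); (26,22,cv); (26,23,cv); (27,17,cv); (27,23,cv); (27,24,cv); (28,22,cv); (28,23,cv); (28,24,cv); result: nodes: 2:V, 4:V, 6:V, 7:V, 10:V, 11:T, 13:T, 15:V, 16:V, 17:V, 19:T, 20:T, 21:T, 22:V, 23:V, 24:V, 25:T, 26:T, 27:T, 28:T edges: (11,2,cv); (11,4,cvk); (11,6,cv); (11,7,cv); (13,2,cv); (13,4,cv); (13,6,cvk); (13,7,cv); (19,4,cv); (19,15,cv); (19,16,cv); (20,7,cv); (20,16,cv); (20,17,cv); (21,15,cv); (21,16,cv); (21,17,cv); (25,2,cv); (25,22,cv); (25,24,cv); (26,15,cv); (26,22,cv); (26,23,cv); (27,17,cv); (27,23,cv); (27,24,cv); (28,22,cv); (28,23,cv); (28,24,cv)
final:
nodes: 2:V, 4:V, 6:V, 7:V, 10:V, 11:T, 13:T, 15:V, 16:V, 17:V, 19:T, 20:T, 21:T, 22:V, 23:V, 24:V, 25:T, 26:T, 27:T, 28:T
edges: (11,2,cv); (11,4,cvk); (11,6,cv); (11,7,cv); (13,2,cv); (13,4,cv); (13,6,cvk); (13,7,cv); (19,4,cv); (19,15,cv); (19,16,cv); (20,7,cv); (20,16,cv); (20,17,cv); (21,15,cv); (21,16,cv); (21,17,cv); (25,2,cv); (25,22,cv); (25,24,cv); (26,15,cv); (26,22,cv); (26,23,cv); (27,17,cv); (27,23,cv); (27,24,cv); (28,22,cv); (28,23,cv); (28,24,cv)


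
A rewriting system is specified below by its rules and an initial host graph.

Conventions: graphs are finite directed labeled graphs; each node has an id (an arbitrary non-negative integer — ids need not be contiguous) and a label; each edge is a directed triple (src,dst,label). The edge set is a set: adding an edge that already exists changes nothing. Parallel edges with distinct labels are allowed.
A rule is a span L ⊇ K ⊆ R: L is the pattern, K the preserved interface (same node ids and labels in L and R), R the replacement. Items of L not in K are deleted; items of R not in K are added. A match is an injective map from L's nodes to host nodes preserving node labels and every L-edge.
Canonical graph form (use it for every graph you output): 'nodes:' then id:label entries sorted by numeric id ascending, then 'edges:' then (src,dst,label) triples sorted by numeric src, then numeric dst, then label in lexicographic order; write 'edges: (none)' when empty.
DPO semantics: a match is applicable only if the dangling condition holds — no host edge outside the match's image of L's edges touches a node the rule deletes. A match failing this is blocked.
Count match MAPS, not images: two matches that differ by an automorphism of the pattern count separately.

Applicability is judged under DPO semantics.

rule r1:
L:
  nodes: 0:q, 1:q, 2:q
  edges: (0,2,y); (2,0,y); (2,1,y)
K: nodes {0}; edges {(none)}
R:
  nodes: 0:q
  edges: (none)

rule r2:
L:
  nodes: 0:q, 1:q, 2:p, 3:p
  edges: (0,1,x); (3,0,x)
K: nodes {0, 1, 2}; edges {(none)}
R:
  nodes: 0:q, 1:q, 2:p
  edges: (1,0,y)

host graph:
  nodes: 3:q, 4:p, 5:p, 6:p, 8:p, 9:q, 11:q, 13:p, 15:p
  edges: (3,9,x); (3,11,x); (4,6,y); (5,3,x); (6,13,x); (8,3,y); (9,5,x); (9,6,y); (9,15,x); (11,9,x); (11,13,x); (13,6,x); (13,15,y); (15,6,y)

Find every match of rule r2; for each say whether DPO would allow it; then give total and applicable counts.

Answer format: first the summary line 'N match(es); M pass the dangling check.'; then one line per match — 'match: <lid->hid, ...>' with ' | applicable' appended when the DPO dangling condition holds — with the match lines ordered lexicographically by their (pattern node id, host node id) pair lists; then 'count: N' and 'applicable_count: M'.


10 match(es); 0 pass the dangling check.
match: 0->3, 1->9, 2->4, 3->5
match: 0->3, 1->9, 2->6, 3->5
match: 0->3, 1->9, 2->8, 3->5
match: 0->3, 1->9, 2->13, 3->5
match: 0->3, 1->9, 2->15, 3->5
match: 0->3, 1->11, 2->4, 3->5
match: 0->3, 1->11, 2->6, 3->5
match: 0->3, 1->11, 2->8, 3->5
match: 0->3, 1->11, 2->13, 3->5
match: 0->3, 1->11, 2->15, 3->5
count: 10
applicable_count: 0


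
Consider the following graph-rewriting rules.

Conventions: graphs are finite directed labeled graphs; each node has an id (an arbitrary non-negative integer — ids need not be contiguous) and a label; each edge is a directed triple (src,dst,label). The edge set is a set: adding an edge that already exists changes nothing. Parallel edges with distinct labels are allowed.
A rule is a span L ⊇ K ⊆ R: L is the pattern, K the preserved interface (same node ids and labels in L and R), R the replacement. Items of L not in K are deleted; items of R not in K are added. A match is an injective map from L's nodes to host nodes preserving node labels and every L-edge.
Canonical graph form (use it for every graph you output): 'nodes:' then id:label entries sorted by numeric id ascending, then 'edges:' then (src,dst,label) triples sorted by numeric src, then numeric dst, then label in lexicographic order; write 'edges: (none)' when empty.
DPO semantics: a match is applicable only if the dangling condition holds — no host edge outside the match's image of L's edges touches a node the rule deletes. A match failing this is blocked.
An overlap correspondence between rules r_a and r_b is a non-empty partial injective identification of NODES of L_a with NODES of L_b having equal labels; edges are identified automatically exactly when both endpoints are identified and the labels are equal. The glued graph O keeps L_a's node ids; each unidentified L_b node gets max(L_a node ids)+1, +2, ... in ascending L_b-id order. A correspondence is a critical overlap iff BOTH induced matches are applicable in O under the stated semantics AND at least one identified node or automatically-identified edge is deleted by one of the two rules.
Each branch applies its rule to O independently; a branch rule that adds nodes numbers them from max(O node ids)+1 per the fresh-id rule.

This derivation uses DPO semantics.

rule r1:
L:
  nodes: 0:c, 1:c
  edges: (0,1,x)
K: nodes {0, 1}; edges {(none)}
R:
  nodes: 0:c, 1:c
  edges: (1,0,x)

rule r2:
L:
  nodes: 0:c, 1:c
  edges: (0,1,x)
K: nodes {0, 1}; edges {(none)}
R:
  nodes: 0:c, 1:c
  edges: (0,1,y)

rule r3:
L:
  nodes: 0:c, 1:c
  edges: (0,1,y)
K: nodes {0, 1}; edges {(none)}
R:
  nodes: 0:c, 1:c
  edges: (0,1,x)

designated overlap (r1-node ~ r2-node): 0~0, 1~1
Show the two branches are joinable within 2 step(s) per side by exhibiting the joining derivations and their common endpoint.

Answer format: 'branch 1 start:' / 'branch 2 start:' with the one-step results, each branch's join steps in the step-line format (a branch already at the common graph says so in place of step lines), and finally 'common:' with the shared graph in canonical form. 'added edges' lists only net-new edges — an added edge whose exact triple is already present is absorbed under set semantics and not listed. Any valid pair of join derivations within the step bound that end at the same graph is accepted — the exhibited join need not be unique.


branch 1 start:
nodes: 0:c, 1:c
edges: (1,0,x)
branch 2 start:
nodes: 0:c, 1:c
edges: (0,1,y)
branch 1 step 1: rule r1; match: 0->1, 1->0; deleted nodes (none); deleted edges (1,0,x); added nodes (none); added edges (0,1,x); result: nodes: 0:c, 1:c edges: (0,1,x)
branch 2 step 1: rule r3; match: 0->0, 1->1; deleted nodes (none); deleted edges (0,1,y); added nodes (none); added edges (0,1,x); result: nodes: 0:c, 1:c edges: (0,1,x)
common:
nodes: 0:c, 1:c
edges: (0,1,x)


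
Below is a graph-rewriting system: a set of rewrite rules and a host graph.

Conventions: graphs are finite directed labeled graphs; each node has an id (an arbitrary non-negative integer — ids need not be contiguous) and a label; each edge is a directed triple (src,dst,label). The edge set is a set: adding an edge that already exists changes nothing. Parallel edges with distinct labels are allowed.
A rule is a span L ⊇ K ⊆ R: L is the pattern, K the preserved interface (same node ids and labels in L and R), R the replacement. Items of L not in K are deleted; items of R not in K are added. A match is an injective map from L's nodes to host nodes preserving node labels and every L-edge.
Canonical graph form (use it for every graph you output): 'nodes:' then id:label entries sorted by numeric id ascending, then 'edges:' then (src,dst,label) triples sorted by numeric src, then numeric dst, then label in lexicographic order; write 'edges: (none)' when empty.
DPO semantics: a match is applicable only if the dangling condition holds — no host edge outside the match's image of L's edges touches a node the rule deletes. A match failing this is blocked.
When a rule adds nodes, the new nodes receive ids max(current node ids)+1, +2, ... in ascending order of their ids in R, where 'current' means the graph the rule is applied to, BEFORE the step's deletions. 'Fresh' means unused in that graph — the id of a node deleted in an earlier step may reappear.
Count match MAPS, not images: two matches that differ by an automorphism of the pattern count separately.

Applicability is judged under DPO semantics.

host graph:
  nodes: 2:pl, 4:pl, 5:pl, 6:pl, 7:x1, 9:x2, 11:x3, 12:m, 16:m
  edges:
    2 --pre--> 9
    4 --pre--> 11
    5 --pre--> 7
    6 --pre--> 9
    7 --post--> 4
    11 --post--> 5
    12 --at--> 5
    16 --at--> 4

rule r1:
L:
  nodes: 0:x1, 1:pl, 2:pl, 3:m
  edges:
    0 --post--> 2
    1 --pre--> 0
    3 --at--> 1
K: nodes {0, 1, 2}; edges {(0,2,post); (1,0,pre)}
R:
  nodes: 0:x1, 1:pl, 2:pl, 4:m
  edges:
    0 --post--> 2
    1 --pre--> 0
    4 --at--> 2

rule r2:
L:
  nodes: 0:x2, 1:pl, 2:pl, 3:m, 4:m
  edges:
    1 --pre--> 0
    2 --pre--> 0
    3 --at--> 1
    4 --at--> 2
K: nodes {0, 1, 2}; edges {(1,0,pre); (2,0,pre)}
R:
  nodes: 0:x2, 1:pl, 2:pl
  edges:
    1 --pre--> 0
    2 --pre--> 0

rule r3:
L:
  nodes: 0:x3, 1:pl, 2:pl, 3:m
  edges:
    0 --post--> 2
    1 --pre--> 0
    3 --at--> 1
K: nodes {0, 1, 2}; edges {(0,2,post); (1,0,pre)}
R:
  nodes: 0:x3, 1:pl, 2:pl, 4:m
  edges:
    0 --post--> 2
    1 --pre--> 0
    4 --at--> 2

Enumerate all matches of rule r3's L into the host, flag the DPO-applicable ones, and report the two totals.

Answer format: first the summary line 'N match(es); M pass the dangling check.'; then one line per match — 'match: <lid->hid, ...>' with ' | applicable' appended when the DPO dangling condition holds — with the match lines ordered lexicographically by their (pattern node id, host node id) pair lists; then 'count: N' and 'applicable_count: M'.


1 match(es); 1 pass the dangling check.
match: 0->11, 1->4, 2->5, 3->16 | applicable
count: 1
applicable_count: 1


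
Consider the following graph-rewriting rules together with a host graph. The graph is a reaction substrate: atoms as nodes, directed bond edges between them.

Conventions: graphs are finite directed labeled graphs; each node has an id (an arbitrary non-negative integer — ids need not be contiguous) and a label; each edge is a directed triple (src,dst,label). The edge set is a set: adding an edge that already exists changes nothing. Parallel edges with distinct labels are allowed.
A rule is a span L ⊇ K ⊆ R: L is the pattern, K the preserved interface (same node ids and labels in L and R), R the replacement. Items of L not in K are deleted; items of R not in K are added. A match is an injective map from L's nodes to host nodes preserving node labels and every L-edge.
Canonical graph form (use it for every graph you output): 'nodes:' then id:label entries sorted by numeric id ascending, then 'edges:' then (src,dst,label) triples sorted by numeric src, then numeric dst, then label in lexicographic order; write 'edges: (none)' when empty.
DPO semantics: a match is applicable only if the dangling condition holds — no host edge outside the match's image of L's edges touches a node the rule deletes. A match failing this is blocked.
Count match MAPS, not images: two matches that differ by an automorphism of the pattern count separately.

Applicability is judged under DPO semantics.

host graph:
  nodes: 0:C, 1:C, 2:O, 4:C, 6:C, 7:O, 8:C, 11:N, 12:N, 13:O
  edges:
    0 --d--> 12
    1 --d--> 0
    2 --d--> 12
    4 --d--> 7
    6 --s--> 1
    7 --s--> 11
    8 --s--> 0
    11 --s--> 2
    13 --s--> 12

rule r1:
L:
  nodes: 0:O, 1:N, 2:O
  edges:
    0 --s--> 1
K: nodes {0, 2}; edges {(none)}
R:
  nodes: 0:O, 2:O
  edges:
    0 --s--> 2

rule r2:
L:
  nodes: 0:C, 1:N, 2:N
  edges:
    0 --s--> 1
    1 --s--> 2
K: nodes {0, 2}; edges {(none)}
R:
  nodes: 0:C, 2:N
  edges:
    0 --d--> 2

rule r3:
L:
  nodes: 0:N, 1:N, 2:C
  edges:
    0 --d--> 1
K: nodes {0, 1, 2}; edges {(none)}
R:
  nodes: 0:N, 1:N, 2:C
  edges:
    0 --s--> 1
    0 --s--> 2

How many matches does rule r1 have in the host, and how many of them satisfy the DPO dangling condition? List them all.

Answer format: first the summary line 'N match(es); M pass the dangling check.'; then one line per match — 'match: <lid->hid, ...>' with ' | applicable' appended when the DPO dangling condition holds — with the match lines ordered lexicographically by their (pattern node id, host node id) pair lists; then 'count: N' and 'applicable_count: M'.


4 match(es); 0 pass the dangling check.
match: 0->7, 1->11, 2->2
match: 0->7, 1->11, 2->13
match: 0->13, 1->12, 2->2
match: 0->13, 1->12, 2->7
count: 4
applicable_count: 0


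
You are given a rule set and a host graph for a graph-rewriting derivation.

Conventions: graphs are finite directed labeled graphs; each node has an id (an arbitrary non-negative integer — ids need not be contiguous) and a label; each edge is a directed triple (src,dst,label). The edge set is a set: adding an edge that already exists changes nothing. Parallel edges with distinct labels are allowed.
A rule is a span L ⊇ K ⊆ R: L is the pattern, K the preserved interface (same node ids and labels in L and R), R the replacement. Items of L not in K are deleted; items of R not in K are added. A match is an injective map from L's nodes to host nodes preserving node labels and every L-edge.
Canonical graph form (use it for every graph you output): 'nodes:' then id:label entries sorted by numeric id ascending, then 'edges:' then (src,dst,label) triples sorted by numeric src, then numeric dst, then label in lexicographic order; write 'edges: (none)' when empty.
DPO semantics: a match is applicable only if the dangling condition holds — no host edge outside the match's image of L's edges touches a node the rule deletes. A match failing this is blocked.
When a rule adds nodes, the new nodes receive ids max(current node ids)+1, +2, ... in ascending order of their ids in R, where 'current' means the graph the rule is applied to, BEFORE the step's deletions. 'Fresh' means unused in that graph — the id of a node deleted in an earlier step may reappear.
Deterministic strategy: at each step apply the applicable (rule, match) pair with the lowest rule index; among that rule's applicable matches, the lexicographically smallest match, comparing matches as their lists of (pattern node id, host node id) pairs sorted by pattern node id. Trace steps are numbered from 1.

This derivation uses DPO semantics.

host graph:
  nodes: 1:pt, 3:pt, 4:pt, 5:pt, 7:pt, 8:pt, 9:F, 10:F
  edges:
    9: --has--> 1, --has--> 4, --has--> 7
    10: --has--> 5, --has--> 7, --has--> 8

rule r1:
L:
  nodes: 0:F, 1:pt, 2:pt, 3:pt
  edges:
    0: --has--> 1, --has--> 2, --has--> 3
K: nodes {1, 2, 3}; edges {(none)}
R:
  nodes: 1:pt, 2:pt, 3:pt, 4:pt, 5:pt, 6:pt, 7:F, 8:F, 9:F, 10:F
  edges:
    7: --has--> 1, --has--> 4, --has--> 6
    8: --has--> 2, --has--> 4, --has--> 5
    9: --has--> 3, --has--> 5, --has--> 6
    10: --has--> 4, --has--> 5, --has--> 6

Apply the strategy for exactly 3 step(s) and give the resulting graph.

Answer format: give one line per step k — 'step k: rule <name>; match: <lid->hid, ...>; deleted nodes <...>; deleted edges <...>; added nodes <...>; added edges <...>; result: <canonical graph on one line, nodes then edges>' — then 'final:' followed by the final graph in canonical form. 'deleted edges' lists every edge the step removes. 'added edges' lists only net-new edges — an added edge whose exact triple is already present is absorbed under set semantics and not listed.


step 1: rule r1; match: 0->9, 1->1, 2->4, 3->7; deleted nodes 9; deleted edges (9,1,has); (9,4,has); (9,7,has); added nodes 11, 12, 13, 14, 15, 16, 17; added edges (14,1,has); (14,11,has); (14,13,has); (15,4,has); (15,11,has); (15,12,has); (16,7,has); (16,12,has); (16,13,has); (17,11,has); (17,12,has); (17,13,has); result: nodes: 1:pt, 3:pt, 4:pt, 5:pt, 7:pt, 8:pt, 10:F, 11:pt, 12:pt, 13:pt, 14:F, 15:F, 16:F, 17:F edges: (10,5,has); (10,7,has); (10,8,has); (14,1,has); (14,11,has); (14,13,has); (15,4,has); (15,11,has); (15,12,has); (16,7,has); (16,12,has); (16,13,has); (17,11,has); (17,12,has); (17,13,has)
step 2: rule r1; match: 0->10, 1->5, 2->7, 3->8; deleted nodes 10; deleted edges (10,5,has); (10,7,has); (10,8,has); added nodes 18, 19, 20, 21, 22, 23, 24; added edges (21,5,has); (21,18,has); (21,20,has); (22,7,has); (22,18,has); (22,19,has); (23,8,has); (23,19,has); (23,20,has); (24,18,has); (24,19,has); (24,20,has); result: nodes: 1:pt, 3:pt, 4:pt, 5:pt, 7:pt, 8:pt, 11:pt, 12:pt, 13:pt, 14:F, 15:F, 16:F, 17:F, 18:pt, 19:pt, 20:pt, 21:F, 22:F, 23:F, 24:F edges: (14,1,has); (14,11,has); (14,13,has); (15,4,has); (15,11,has); (15,12,has); (16,7,has); (16,12,has); (16,13,has); (17,11,has); (17,12,has); (17,13,has); (21,5,has); (21,18,has); (21,20,has); (22,7,has); (22,18,has); (22,19,has); (23,8,has); (23,19,has); (23,20,has); (24,18,has); (24,19,has); (24,20,has)
step 3: rule r1; match: 0->14, 1->1, 2->11, 3->13; deleted nodes 14; deleted edges (14,1,has); (14,11,has); (14,13,has); added nodes 25, 26, 27, 28, 29, 30, 31; added edges (28,1,has); (28,25,has); (28,27,has); (29,11,has); (29,25,has); (29,26,has); (30,13,has); (30,26,has); (30,27,has); (31,25,has); (31,26,has); (31,27,has); result: nodes: 1:pt, 3:pt, 4:pt, 5:pt, 7:pt, 8:pt, 11:pt, 12:pt, 13:pt, 15:F, 16:F, 17:F, 18:pt, 19:pt, 20:pt, 21:F, 22:F, 23:F, 24:F, 25:pt, 26:pt, 27:pt, 28:F, 29:F, 30:F, 31:F edges: (15,4,has); (15,11,has); (15,12,has); (16,7,has); (16,12,has); (16,13,has); (17,11,has); (17,12,has); (17,13,has); (21,5,has); (21,18,has); (21,20,has); (22,7,has); (22,18,has); (22,19,has); (23,8,has); (23,19,has); (23,20,has); (24,18,has); (24,19,has); (24,20,has); (28,1,has); (28,25,has); (28,27,has); (29,11,has); (29,25,has); (29,26,has); (30,13,has); (30,26,has); (30,27,has); (31,25,has); (31,26,has); (31,27,has)
final:
nodes: 1:pt, 3:pt, 4:pt, 5:pt, 7:pt, 8:pt, 11:pt, 12:pt, 13:pt, 15:F, 16:F, 17:F, 18:pt, 19:pt, 20:pt, 21:F, 22:F, 23:F, 24:F, 25:pt, 26:pt, 27:pt, 28:F, 29:F, 30:F, 31:F
edges: (15,4,has); (15,11,has); (15,12,has); (16,7,has); (16,12,has); (16,13,has); (17,11,has); (17,12,has); (17,13,has); (21,5,has); (21,18,has); (21,20,has); (22,7,has); (22,18,has); (22,19,has); (23,8,has); (23,19,has); (23,20,has); (24,18,has); (24,19,has); (24,20,has); (28,1,has); (28,25,has); (28,27,has); (29,11,has); (29,25,has); (29,26,has); (30,13,has); (30,26,has); (30,27,has); (31,25,has); (31,26,has); (31,27,has)


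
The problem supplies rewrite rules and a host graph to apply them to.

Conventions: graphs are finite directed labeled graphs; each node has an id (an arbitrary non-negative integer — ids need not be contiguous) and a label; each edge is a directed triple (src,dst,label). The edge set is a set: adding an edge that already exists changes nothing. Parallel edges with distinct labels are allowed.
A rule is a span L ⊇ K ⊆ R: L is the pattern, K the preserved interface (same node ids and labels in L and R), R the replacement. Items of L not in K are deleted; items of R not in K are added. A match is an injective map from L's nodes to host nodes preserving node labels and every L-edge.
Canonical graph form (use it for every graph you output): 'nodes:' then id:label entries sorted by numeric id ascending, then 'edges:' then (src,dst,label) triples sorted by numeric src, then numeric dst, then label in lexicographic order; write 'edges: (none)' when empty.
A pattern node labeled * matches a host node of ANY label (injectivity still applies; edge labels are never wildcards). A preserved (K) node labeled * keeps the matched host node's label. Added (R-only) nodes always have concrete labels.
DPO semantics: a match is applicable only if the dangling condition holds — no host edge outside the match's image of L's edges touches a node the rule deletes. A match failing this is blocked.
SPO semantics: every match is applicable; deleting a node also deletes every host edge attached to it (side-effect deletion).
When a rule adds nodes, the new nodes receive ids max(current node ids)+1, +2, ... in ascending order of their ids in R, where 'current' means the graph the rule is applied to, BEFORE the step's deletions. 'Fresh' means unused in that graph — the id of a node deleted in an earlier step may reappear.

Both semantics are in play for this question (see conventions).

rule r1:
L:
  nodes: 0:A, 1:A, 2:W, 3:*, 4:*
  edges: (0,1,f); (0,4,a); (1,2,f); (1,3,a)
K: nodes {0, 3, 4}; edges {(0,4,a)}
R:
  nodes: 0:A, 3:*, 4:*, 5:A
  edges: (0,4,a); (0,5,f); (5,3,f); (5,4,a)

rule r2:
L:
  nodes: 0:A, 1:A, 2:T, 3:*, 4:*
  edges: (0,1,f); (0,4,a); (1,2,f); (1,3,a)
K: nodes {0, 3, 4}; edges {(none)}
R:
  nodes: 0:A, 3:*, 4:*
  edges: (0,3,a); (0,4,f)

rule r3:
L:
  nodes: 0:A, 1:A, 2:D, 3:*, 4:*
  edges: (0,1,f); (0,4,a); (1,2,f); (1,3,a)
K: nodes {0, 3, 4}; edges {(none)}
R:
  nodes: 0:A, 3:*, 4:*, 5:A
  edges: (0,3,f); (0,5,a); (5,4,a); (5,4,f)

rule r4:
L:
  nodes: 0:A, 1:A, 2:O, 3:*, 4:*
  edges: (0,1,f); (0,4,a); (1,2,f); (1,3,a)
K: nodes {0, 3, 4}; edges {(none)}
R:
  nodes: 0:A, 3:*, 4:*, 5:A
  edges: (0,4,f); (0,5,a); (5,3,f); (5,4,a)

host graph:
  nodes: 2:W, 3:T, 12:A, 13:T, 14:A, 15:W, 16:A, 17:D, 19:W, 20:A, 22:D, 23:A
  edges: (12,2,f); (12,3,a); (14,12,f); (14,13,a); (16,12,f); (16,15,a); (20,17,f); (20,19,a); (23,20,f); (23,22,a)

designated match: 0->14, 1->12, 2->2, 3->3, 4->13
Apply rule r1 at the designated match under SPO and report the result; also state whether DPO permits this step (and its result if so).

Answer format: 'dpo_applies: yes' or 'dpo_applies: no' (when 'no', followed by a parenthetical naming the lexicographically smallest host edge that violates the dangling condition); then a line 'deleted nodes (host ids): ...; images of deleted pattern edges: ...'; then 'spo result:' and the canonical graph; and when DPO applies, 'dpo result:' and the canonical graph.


dpo_applies: no
(the rule deletes node 12, which keeps host edge (16,12,f) outside the match image — the dangling condition fails, DPO blocks; SPO proceeds and side-deletes such edges)
deleted nodes (host ids): 2, 12; images of deleted pattern edges: (12,2,f); (12,3,a); (14,12,f)
spo result:
nodes: 3:T, 13:T, 14:A, 15:W, 16:A, 17:D, 19:W, 20:A, 22:D, 23:A, 24:A
edges: (14,13,a); (14,24,f); (16,15,a); (20,17,f); (20,19,a); (23,20,f); (23,22,a); (24,3,f); (24,13,a)


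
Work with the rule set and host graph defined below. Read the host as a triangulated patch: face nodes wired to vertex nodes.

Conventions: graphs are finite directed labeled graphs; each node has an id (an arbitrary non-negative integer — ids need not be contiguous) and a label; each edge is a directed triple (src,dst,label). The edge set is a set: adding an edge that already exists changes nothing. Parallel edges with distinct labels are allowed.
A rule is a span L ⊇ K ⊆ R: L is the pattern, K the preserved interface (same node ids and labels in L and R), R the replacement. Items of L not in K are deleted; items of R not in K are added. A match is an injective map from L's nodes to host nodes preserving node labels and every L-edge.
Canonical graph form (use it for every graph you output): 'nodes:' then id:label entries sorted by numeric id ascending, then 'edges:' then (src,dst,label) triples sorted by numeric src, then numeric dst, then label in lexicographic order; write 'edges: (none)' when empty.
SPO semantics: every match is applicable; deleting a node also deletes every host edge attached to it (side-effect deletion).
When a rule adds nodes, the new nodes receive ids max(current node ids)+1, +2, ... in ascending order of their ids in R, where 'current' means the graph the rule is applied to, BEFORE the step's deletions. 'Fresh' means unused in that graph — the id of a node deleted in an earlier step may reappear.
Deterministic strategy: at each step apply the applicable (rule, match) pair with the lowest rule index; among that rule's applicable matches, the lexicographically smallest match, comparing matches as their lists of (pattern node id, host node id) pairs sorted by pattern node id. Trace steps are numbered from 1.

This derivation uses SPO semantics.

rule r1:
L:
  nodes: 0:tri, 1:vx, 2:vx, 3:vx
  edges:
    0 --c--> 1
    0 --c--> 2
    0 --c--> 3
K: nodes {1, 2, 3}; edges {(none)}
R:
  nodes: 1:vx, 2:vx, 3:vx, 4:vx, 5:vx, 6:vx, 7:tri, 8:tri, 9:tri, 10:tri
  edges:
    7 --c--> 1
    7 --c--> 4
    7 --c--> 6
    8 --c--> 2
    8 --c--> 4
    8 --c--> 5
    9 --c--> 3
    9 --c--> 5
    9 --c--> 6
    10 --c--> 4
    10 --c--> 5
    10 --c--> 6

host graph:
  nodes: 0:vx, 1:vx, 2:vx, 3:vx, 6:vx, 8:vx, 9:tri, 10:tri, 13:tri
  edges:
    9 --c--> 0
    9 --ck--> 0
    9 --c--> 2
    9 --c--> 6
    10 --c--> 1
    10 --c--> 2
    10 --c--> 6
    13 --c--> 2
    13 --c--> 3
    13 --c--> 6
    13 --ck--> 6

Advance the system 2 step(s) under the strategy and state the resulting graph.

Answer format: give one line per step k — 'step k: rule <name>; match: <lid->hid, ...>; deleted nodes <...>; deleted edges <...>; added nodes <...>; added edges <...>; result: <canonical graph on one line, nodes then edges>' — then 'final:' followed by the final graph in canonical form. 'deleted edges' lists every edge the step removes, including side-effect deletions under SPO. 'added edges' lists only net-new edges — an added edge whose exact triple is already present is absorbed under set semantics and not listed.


step 1: rule r1; match: 0->9, 1->0, 2->2, 3->6; deleted nodes 9; deleted edges (9,0,c); (9,0,ck); (9,2,c); (9,6,c); added nodes 14, 15, 16, 17, 18, 19, 20; added edges (17,0,c); (17,14,c); (17,16,c); (18,2,c); (18,14,c); (18,15,c); (19,6,c); (19,15,c); (19,16,c); (20,14,c); (20,15,c); (20,16,c); result: nodes: 0:vx, 1:vx, 2:vx, 3:vx, 6:vx, 8:vx, 10:tri, 13:tri, 14:vx, 15:vx, 16:vx, 17:tri, 18:tri, 19:tri, 20:tri edges: (10,1,c); (10,2,c); (10,6,c); (13,2,c); (13,3,c); (13,6,c); (13,6,ck); (17,0,c); (17,14,c); (17,16,c); (18,2,c); (18,14,c); (18,15,c); (19,6,c); (19,15,c); (19,16,c); (20,14,c); (20,15,c); (20,16,c)
step 2: rule r1; match: 0->10, 1->1, 2->2, 3->6; deleted nodes 10; deleted edges (10,1,c); (10,2,c); (10,6,c); added nodes 21, 22, 23, 24, 25, 26, 27; added edges (24,1,c); (24,21,c); (24,23,c); (25,2,c); (25,21,c); (25,22,c); (26,6,c); (26,22,c); (26,23,c); (27,21,c); (27,22,c); (27,23,c); result: nodes: 0:vx, 1:vx, 2:vx, 3:vx, 6:vx, 8:vx, 13:tri, 14:vx, 15:vx, 16:vx, 17:tri, 18:tri, 19:tri, 20:tri, 21:vx, 22:vx, 23:vx, 24:tri, 25:tri, 26:tri, 27:tri edges: (13,2,c); (13,3,c); (13,6,c); (13,6,ck); (17,0,c); (17,14,c); (17,16,c); (18,2,c); (18,14,c); (18,15,c); (19,6,c); (19,15,c); (19,16,c); (20,14,c); (20,15,c); (20,16,c); (24,1,c); (24,21,c); (24,23,c); (25,2,c); (25,21,c); (25,22,c); (26,6,c); (26,22,c); (26,23,c); (27,21,c); (27,22,c); (27,23,c)
final:
nodes: 0:vx, 1:vx, 2:vx, 3:vx, 6:vx, 8:vx, 13:tri, 14:vx, 15:vx, 16:vx, 17:tri, 18:tri, 19:tri, 20:tri, 21:vx, 22:vx, 23:vx, 24:tri, 25:tri, 26:tri, 27:tri
edges: (13,2,c); (13,3,c); (13,6,c); (13,6,ck); (17,0,c); (17,14,c); (17,16,c); (18,2,c); (18,14,c); (18,15,c); (19,6,c); (19,15,c); (19,16,c); (20,14,c); (20,15,c); (20,16,c); (24,1,c); (24,21,c); (24,23,c); (25,2,c); (25,21,c); (25,22,c); (26,6,c); (26,22,c); (26,23,c); (27,21,c); (27,22,c); (27,23,c)


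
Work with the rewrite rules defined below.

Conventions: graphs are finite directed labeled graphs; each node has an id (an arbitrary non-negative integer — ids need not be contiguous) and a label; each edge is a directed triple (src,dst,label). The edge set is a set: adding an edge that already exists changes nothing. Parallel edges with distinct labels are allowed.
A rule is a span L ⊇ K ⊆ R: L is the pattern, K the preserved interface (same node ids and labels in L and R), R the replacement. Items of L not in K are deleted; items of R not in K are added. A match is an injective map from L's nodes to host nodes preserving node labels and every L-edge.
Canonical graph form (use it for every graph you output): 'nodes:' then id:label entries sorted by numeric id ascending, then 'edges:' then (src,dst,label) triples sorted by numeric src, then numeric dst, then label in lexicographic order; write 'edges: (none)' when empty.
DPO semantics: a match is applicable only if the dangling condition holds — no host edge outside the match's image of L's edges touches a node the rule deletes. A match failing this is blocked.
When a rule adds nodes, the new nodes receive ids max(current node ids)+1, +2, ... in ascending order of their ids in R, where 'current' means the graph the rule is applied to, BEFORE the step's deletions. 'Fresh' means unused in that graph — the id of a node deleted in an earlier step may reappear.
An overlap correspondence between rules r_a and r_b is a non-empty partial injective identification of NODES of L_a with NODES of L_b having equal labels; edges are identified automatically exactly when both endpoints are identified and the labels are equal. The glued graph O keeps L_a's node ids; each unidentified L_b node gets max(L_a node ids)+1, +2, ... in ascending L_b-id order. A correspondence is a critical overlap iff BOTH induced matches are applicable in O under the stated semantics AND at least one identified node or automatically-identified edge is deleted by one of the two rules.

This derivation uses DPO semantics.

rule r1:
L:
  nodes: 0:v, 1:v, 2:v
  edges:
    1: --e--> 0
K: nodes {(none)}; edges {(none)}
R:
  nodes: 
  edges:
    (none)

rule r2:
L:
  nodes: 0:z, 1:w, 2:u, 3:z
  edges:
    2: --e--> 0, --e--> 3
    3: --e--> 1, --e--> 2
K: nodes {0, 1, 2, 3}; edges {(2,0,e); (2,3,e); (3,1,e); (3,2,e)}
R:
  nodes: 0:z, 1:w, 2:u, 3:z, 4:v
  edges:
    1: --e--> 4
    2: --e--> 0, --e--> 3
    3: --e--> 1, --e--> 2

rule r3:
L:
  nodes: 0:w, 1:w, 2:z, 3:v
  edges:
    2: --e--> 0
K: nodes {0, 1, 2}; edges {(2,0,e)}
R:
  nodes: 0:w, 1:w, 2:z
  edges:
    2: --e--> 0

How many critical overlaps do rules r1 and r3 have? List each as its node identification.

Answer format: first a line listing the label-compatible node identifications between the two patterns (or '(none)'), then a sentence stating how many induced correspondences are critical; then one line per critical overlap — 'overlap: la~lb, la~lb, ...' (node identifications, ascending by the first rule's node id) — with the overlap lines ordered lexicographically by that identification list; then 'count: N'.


label-compatible node identifications between L(r1) and L(r3): 0~3, 1~3, 2~3
1 of the induced correspondences is a critical overlap of r1 and r3.
overlap: 2~3
count: 1


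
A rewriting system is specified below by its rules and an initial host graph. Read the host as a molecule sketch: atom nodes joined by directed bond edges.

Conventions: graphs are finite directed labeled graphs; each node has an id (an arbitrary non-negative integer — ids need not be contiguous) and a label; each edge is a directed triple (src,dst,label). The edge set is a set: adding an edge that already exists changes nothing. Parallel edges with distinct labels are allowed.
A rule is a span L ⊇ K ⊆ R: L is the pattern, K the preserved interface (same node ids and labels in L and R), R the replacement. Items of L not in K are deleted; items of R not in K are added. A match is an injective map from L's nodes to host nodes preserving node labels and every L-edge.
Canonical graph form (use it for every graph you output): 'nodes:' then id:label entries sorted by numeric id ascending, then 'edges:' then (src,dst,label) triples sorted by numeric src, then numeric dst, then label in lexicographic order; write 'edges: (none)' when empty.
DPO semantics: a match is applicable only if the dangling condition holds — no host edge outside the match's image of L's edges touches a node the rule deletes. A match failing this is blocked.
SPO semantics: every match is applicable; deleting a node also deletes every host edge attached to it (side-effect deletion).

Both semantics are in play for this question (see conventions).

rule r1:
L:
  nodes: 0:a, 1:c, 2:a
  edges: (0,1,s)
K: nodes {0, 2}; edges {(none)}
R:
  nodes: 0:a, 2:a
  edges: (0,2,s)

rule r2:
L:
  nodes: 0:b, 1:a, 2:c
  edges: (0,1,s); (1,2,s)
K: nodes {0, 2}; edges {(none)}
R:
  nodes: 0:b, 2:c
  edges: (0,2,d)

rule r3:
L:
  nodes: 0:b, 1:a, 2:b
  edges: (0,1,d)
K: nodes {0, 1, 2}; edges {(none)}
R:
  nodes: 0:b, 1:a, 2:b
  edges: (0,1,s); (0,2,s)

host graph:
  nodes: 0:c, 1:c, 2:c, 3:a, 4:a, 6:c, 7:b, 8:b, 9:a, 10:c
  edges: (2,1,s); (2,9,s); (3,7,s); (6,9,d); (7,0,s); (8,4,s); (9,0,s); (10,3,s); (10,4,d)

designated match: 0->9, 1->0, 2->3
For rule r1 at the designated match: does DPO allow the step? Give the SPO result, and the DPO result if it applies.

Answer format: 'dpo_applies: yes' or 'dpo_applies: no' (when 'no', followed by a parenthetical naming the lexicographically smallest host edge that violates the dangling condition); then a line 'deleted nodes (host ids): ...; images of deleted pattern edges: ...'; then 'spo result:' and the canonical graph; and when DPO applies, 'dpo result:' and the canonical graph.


dpo_applies: no
(the rule deletes node 0, which keeps host edge (7,0,s) outside the match image — the dangling condition fails, DPO blocks; SPO proceeds and side-deletes such edges)
deleted nodes (host ids): 0; images of deleted pattern edges: (9,0,s)
spo result:
nodes: 1:c, 2:c, 3:a, 4:a, 6:c, 7:b, 8:b, 9:a, 10:c
edges: (2,1,s); (2,9,s); (3,7,s); (6,9,d); (8,4,s); (9,3,s); (10,3,s); (10,4,d)
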